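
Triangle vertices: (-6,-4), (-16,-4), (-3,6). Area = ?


-6*(-4-6) = 60
-16*(6+ 4) = -160
-3*(-4+ 4) = 0
sum = -100
Area = |-100|/2 = 50.0000

50.0000 sq units


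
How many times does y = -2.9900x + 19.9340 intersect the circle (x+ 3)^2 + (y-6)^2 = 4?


Substitute y = -2.9900x + 19.9340: (x+ 3)^2 + (-2.9900x+19.9340-6)^2 = 4
Expand to Ax^2 + Bx + C = 0, where b-k = 13.934
A = 1+m^2 = 9.9401
B = 2(m(b-k) - h) = 2(-2.9900*13.934 + 3) = -77.32532
C = h^2 + (b-k)^2 - r^2 = 9 + 194.156356 - 4 = 199.156356
disc = B^2-4AC = 5979.2051 - 7918.5364 = -1939.3313
disc < 0

0 intersection points


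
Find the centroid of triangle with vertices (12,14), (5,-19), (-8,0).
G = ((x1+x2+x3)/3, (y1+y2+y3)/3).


Gx = (12+5- 8)/3 = 9/3 = 3.0000
Gy = (14- 19+0)/3 = -5/3 = -1.6667

G = (3.0000, -1.6667)


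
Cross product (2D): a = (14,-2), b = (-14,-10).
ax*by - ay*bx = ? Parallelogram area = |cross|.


cross = 14*(-10) + 2*(-14) = -140 - 28 = -168
Parallelogram area = |-168| = 168

cross = -168, parallelogram area = 168


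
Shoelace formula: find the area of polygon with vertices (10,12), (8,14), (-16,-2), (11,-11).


sum(xi*y_{i+1}) = 10*14 + 8*(-2) - 16*(-11) + 11*12 = 432
sum(yi*x_{i+1}) = 12*8 + 14*(-16) - 2*11 - 11*10 = -260
Area = |432 + 260|/2 = 692/2 = 346.0000

346.0000 sq units


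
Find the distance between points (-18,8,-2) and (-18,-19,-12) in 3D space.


dx=0, dy=-27, dz=-10
d = sqrt(0+729+100) = sqrt(829) = 28.7924

28.7924


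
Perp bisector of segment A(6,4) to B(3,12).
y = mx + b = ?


Midpoint = (4.5, 8)
Slope of AB = dy/dx = 8/(-3) = -2.6667
Perp slope = -dx/dy = 3/8 = 0.3750
b = My - (perp slope)*Mx = 8 + (-3*4.5)/8 = 8 - 1.6875 = 6.3125

y = 0.3750x + 6.3125


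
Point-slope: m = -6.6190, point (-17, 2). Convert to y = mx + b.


y - 2 = -6.6190(x + 17)
y = -6.6190x + 2 + 6.6190*(-17)
y = -6.6190x - 110.5230

y = -6.6190x - 110.5230


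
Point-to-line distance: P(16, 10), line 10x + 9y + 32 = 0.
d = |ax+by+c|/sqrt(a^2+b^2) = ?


|10*16 + 9*10 + 32| = |282| = 282
sqrt(100 + 81) = sqrt(181) = 13.4536
d = 282/sqrt(181) = 20.9609

20.9609


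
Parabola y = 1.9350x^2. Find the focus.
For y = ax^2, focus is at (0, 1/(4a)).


a = 1.9350
4a = 7.7400
focus = (0, 1/7.7400) = (0, 0.1292)

Focus = (0, 0.1292)


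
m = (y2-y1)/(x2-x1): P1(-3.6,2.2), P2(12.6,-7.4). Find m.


dy = -7.4 - 2.2 = -9.6
dx = 12.6 + 3.6 = 16.2
m = -9.6/16.2 = -0.5926

m = -0.5926


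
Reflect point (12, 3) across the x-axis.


Reflection rule for x-axis: (x, -y)
(12, 3) -> (12, -3)

(12, -3)


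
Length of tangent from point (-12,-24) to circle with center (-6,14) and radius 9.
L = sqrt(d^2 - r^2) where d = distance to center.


d = sqrt((-12+ 6)^2 + (-24-14)^2) = sqrt(36+1444) = 38.4708
L = sqrt(1480.0000 - 81) = sqrt(1399.0000) = 37.4032

37.4032


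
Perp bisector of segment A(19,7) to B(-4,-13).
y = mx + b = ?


Midpoint = (7.5, -3)
Slope of AB = dy/dx = -20/(-23) = 0.8696
Perp slope = -dx/dy = -23/20 = -1.1500
b = My - (perp slope)*Mx = -3 + (-23*7.5)/(-20) = -3 + 8.6250 = 5.6250

y = -1.1500x + 5.6250


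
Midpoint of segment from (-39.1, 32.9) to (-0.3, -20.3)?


Mx = (-39.1 - 0.3)/2 = -39.4/2 = -19.7000
My = (32.9 - 20.3)/2 = 12.6/2 = 6.3000

(-19.7000, 6.3000)


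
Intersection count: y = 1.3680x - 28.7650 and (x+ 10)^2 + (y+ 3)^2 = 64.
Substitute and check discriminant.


Substitute y = 1.3680x - 28.7650: (x+ 10)^2 + (1.3680x- 28.7650+ 3)^2 = 64
Expand to Ax^2 + Bx + C = 0, where b-k = -25.765
A = 1+m^2 = 2.871424
B = 2(m(b-k) - h) = 2(1.3680*(-25.765) + 10) = -50.49304
C = h^2 + (b-k)^2 - r^2 = 100 + 663.835225 - 64 = 699.835225
disc = B^2-4AC = 2549.5471 - 8038.0946 = -5488.5475
disc < 0

0 intersection points


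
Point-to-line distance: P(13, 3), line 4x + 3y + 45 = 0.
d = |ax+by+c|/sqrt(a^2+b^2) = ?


|4*13 + 3*3 + 45| = |106| = 106
sqrt(16 + 9) = sqrt(25) = 5.0000
d = 106/sqrt(25) = 21.2000

21.2000


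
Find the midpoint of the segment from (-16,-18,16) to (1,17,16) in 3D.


Mx = (-16+1)/2 = -7.5000
My = (-18+17)/2 = -0.5000
Mz = (16+16)/2 = 16.0000

M = (-7.5000, -0.5000, 16.0000)


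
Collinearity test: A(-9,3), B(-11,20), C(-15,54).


-9*(20-54) - 11*(54-3) - 15*(3-20)
= 306 - 561 + 255 = 0

Yes, collinear (determinant = 0)


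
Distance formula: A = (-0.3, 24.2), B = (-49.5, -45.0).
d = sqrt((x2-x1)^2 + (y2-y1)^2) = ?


dx = -49.5 + 0.3 = -49.2
dy = -45.0 - 24.2 = -69.2
d = sqrt(2420.64 + 4788.64) = sqrt(7209.28) = 84.9075

84.9075


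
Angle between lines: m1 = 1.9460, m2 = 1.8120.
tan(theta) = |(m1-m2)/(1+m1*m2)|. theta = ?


m1-m2 = 0.134
1+m1*m2 = 4.526152
tan(theta) = |0.134/4.526152| = 0.029606
theta = arctan(|0.134/4.526152|) = 1.6958 degrees (acute angle)

1.6958 degrees


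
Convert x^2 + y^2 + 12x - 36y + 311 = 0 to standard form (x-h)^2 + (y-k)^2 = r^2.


h = -D/2 = -12/2 = -6
k = -E/2 = 36/2 = 18
r^2 = h^2 + k^2 - F = 36 + 324 - 311 = 49
r = 7

Center (-6, 18), radius = 7


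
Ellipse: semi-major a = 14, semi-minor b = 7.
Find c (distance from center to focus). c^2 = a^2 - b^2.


c^2 = 14^2 - 7^2 = 196 - 49 = 147
c = sqrt(147) = 12.1244

c = 12.1244


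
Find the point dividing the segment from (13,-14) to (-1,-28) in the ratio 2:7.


Px = (2*(-1) + 7*13)/9 = 89/9 = 9.8889
Py = (2*(-28) + 7*(-14))/9 = -154/9 = -17.1111

P = (9.8889, -17.1111)


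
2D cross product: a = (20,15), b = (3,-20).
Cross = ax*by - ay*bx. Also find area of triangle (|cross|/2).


cross = 20*(-20) - 15*3 = -400 - 45 = -445
Triangle area = |-445|/2 = 445/2 = 222.5000

cross = -445, triangle area = 222.5000


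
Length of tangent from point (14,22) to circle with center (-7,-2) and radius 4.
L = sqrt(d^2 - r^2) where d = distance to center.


d = sqrt((14+ 7)^2 + (22+ 2)^2) = sqrt(441+576) = 31.8904
L = sqrt(1017.0000 - 16) = sqrt(1001.0000) = 31.6386

31.6386


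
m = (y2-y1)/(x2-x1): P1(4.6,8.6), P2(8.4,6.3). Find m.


dy = 6.3 - 8.6 = -2.3
dx = 8.4 - 4.6 = 3.8
m = -2.3/3.8 = -0.6053

m = -0.6053


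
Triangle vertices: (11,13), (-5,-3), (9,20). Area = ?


11*(-3-20) = -253
-5*(20-13) = -35
9*(13+ 3) = 144
sum = -144
Area = |-144|/2 = 72.0000

72.0000 sq units


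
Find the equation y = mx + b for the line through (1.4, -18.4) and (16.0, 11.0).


m = (29.4)/(14.6) = 2.0137
b = y1 - m*x1 = -18.4 - (29.4*1.4)/(14.6) = -18.4 - 2.8192 = -21.2192

y = 2.0137x - 21.2192


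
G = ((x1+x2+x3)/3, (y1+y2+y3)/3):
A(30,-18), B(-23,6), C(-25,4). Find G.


Gx = (30- 23- 25)/3 = -18/3 = -6.0000
Gy = (-18+6+4)/3 = -8/3 = -2.6667

G = (-6.0000, -2.6667)


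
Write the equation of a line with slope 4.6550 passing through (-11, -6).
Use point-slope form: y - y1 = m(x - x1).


y + 6 = 4.6550(x + 11)
y = 4.6550x - 6 - 4.6550*(-11)
y = 4.6550x + 45.2050

y = 4.6550x + 45.2050


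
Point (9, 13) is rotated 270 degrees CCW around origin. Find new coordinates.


cos(270) = 0, sin(270) = -1
x' = 9*0 - 13*(-1) = 13
y' = 9*(-1) + 13*0 = -9

(13, -9)


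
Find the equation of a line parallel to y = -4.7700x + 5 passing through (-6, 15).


Parallel lines have equal slopes.
m2 = -4.7700
b2 = 15 + 4.7700*(-6) = -13.6200

y = -4.7700x - 13.6200


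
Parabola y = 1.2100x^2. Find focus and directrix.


a = 1.2100
1/(4a) = 0.2066
Focus = (0, 0.2066)
Directrix: y = -0.2066

Focus = (0, 0.2066), Directrix: y = -0.2066


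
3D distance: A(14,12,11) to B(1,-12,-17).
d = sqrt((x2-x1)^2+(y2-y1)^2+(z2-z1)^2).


dx=-13, dy=-24, dz=-28
d = sqrt(169+576+784) = sqrt(1529) = 39.1024

39.1024


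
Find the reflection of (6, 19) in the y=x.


Reflection rule for y=x: (y, x)
(6, 19) -> (19, 6)

(19, 6)


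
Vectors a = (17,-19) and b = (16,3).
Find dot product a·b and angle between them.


a·b = 17*16 - 19*3 = 272 - 57 = 215
|a| = sqrt(289+361) = 25.4951
|b| = sqrt(256+9) = 16.2788
cos(theta) = 215/(sqrt(650)*sqrt(265)) = 215/sqrt(172250) = 0.518035
theta = arccos(215/sqrt(172250)) = 58.7995 degrees

a·b = 215, theta = 58.7995 deg


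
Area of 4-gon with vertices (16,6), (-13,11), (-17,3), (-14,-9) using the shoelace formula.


sum(xi*y_{i+1}) = 16*11 - 13*3 - 17*(-9) - 14*6 = 206
sum(yi*x_{i+1}) = 6*(-13) + 11*(-17) + 3*(-14) - 9*16 = -451
Area = |206 + 451|/2 = 657/2 = 328.5000

328.5000 sq units


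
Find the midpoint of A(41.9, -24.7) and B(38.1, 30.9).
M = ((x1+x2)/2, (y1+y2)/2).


Mx = (41.9 + 38.1)/2 = 80.0/2 = 40.0000
My = (-24.7 + 30.9)/2 = 6.2/2 = 3.1000

(40.0000, 3.1000)


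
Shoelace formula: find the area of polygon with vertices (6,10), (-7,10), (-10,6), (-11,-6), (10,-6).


sum(xi*y_{i+1}) = 6*10 - 7*6 - 10*(-6) - 11*(-6) + 10*10 = 244
sum(yi*x_{i+1}) = 10*(-7) + 10*(-10) + 6*(-11) - 6*10 - 6*6 = -332
Area = |244 + 332|/2 = 576/2 = 288.0000

288.0000 sq units


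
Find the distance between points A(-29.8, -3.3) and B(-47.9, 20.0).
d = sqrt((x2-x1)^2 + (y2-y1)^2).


dx = -47.9 + 29.8 = -18.1
dy = 20.0 + 3.3 = 23.3
d = sqrt(327.61 + 542.89) = sqrt(870.5) = 29.5042

29.5042


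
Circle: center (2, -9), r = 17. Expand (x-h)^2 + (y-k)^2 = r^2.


(x-2)^2 + (y+ 9)^2 = 17^2
D = -2h = -4, E = -2k = 18
F = h^2+k^2-r^2 = 4+81-289 = -204

x^2 + y^2 - 4x + 18y - 204 = 0


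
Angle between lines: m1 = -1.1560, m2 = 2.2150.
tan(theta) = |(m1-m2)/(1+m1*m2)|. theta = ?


m1-m2 = -3.371
1+m1*m2 = -1.56054
tan(theta) = |-3.371/(-1.56054)| = 2.160150
theta = arctan(|-3.371/(-1.56054)|) = 65.1591 degrees (acute angle)

65.1591 degrees


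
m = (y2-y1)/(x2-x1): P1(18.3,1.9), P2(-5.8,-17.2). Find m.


dy = -17.2 - 1.9 = -19.1
dx = -5.8 - 18.3 = -24.1
m = -19.1/(-24.1) = 0.7925

m = 0.7925


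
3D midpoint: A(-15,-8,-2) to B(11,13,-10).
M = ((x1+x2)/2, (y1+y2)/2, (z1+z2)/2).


Mx = (-15+11)/2 = -2.0000
My = (-8+13)/2 = 2.5000
Mz = (-2- 10)/2 = -6.0000

M = (-2.0000, 2.5000, -6.0000)


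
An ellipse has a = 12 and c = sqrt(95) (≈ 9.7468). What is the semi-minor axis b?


b^2 = 12^2 - (sqrt(95))^2 = 144 - 95 = 49
b = sqrt(49) = 7

b = 7


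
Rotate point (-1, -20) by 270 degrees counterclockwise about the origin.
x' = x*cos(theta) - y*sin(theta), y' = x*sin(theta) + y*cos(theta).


cos(270) = 0, sin(270) = -1
x' = -1*0 + 20*(-1) = -20
y' = -1*(-1) - 20*0 = 1

(-20, 1)


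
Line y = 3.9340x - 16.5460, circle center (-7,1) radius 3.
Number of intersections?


Substitute y = 3.9340x - 16.5460: (x+ 7)^2 + (3.9340x- 16.5460-1)^2 = 9
Expand to Ax^2 + Bx + C = 0, where b-k = -17.546
A = 1+m^2 = 16.476356
B = 2(m(b-k) - h) = 2(3.9340*(-17.546) + 7) = -124.051928
C = h^2 + (b-k)^2 - r^2 = 49 + 307.862116 - 9 = 347.862116
disc = B^2-4AC = 15388.8808 - 22926.0002 = -7537.1194
disc < 0

0 intersection points


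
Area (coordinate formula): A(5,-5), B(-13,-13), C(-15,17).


5*(-13-17) = -150
-13*(17+ 5) = -286
-15*(-5+ 13) = -120
sum = -556
Area = |-556|/2 = 278.0000

278.0000 sq units


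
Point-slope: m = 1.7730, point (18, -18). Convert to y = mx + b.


y + 18 = 1.7730(x - 18)
y = 1.7730x - 18 - 1.7730*18
y = 1.7730x - 49.9140

y = 1.7730x - 49.9140


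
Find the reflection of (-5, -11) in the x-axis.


Reflection rule for x-axis: (x, -y)
(-5, -11) -> (-5, 11)

(-5, 11)


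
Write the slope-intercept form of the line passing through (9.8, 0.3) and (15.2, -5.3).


m = (-5.6)/(5.4) = -1.0370
b = y1 - m*x1 = 0.3 - (-5.6*9.8)/(5.4) = 0.3 + 10.1630 = 10.4630

y = -1.0370x + 10.4630


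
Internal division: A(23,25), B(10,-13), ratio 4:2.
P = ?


Px = (4*10 + 2*23)/6 = 86/6 = 14.3333
Py = (4*(-13) + 2*25)/6 = -2/6 = -0.3333

P = (14.3333, -0.3333)


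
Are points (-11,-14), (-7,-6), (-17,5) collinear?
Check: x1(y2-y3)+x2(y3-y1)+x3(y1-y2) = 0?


-11*(-6-5) - 7*(5+ 14) - 17*(-14+ 6)
= 121 - 133 + 136 = 124

No, not collinear (determinant = 124)


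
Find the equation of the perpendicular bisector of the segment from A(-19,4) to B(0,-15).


Midpoint = (-9.5, -5.5)
Slope of AB = dy/dx = -19/19 = -1.0000
Perp slope = -dx/dy = 19/19 = 1.0000
b = My - (perp slope)*Mx = -5.5 + (19*(-9.5))/(-19) = -5.5 + 9.5000 = 4.0000

y = 1.0000x + 4.0000


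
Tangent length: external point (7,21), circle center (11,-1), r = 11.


d = sqrt((7-11)^2 + (21+ 1)^2) = sqrt(16+484) = 22.3607
L = sqrt(500.0000 - 121) = sqrt(379.0000) = 19.4679

19.4679


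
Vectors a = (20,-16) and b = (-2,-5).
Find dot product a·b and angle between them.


a·b = 20*(-2) - 16*(-5) = -40 + 80 = 40
|a| = sqrt(400+256) = 25.6125
|b| = sqrt(4+25) = 5.3852
cos(theta) = 40/(sqrt(656)*sqrt(29)) = 40/sqrt(19024) = 0.290007
theta = arccos(40/sqrt(19024)) = 73.1416 degrees

a·b = 40, theta = 73.1416 deg


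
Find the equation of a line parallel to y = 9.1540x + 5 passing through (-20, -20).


Parallel lines have equal slopes.
m2 = 9.1540
b2 = -20 - 9.1540*(-20) = 163.0800

y = 9.1540x + 163.0800


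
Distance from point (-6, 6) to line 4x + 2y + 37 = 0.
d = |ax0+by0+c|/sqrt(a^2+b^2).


|4*(-6) + 2*6 + 37| = |25| = 25
sqrt(16 + 4) = sqrt(20) = 4.4721
d = 25/sqrt(20) = 5.5902

5.5902


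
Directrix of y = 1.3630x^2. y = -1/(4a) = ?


a = 1.3630
1/(4a) = 0.1834
directrix: y = -0.1834 = -0.1834

y = -0.1834


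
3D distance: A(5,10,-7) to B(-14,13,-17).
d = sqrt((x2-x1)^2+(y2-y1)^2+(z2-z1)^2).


dx=-19, dy=3, dz=-10
d = sqrt(361+9+100) = sqrt(470) = 21.6795

21.6795


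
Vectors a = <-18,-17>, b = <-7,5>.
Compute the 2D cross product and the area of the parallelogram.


cross = -18*5 + 17*(-7) = -90 - 119 = -209
Parallelogram area = |-209| = 209

cross = -209, parallelogram area = 209


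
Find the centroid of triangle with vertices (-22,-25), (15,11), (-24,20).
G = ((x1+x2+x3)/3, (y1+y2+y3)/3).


Gx = (-22+15- 24)/3 = -31/3 = -10.3333
Gy = (-25+11+20)/3 = 6/3 = 2.0000

G = (-10.3333, 2.0000)


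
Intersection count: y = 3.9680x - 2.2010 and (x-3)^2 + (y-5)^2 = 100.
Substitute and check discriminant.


Substitute y = 3.9680x - 2.2010: (x-3)^2 + (3.9680x- 2.2010-5)^2 = 100
Expand to Ax^2 + Bx + C = 0, where b-k = -7.201
A = 1+m^2 = 16.745024
B = 2(m(b-k) - h) = 2(3.9680*(-7.201) - 3) = -63.147136
C = h^2 + (b-k)^2 - r^2 = 9 + 51.854401 - 100 = -39.145599
disc = B^2-4AC = 3987.5608 + 2621.9760 = 6609.5368
disc > 0

2 intersection points


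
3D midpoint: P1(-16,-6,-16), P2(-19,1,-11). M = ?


Mx = (-16- 19)/2 = -17.5000
My = (-6+1)/2 = -2.5000
Mz = (-16- 11)/2 = -13.5000

M = (-17.5000, -2.5000, -13.5000)


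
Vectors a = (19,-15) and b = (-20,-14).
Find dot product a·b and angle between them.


a·b = 19*(-20) - 15*(-14) = -380 + 210 = -170
|a| = sqrt(361+225) = 24.2074
|b| = sqrt(400+196) = 24.4131
cos(theta) = -170/(sqrt(586)*sqrt(596)) = -170/sqrt(349256) = -0.287658
theta = arccos(-170/sqrt(349256)) = 106.7178 degrees

a·b = -170, theta = 106.7178 deg


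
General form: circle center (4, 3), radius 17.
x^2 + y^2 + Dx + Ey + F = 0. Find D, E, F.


(x-4)^2 + (y-3)^2 = 17^2
D = -2h = -8, E = -2k = -6
F = h^2+k^2-r^2 = 16+9-289 = -264

D = -8, E = -6, F = -264


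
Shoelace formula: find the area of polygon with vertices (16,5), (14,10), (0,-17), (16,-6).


sum(xi*y_{i+1}) = 16*10 + 14*(-17) + 0*(-6) + 16*5 = 2
sum(yi*x_{i+1}) = 5*14 + 10*0 - 17*16 - 6*16 = -298
Area = |2 + 298|/2 = 300/2 = 150.0000

150.0000 sq units


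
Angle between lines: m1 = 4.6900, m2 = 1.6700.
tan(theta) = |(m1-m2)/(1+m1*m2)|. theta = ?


m1-m2 = 3.02
1+m1*m2 = 8.8323
tan(theta) = |3.02/8.8323| = 0.341927
theta = arctan(|3.02/8.8323|) = 18.8769 degrees (acute angle)

18.8769 degrees


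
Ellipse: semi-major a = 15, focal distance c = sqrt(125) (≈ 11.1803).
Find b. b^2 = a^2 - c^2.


b^2 = 15^2 - (sqrt(125))^2 = 225 - 125 = 100
b = sqrt(100) = 10

b = 10


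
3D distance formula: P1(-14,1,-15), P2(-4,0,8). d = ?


dx=10, dy=-1, dz=23
d = sqrt(100+1+529) = sqrt(630) = 25.0998

25.0998


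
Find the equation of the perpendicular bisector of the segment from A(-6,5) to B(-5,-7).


Midpoint = (-5.5, -1)
Slope of AB = dy/dx = -12/1 = -12.0000
Perp slope = -dx/dy = 1/12 = 0.0833
b = My - (perp slope)*Mx = -1 + (1*(-5.5))/(-12) = -1 + 0.4583 = -0.5417

y = 0.0833x - 0.5417


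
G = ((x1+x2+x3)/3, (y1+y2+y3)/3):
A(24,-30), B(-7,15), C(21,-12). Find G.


Gx = (24- 7+21)/3 = 38/3 = 12.6667
Gy = (-30+15- 12)/3 = -27/3 = -9.0000

G = (12.6667, -9.0000)


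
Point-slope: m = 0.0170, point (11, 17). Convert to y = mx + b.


y - 17 = 0.0170(x - 11)
y = 0.0170x + 17 - 0.0170*11
y = 0.0170x + 16.8130

y = 0.0170x + 16.8130


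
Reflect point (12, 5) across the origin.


Reflection rule for origin: (-x, -y)
(12, 5) -> (-12, -5)

(-12, -5)


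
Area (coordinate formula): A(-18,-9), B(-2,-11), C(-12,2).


-18*(-11-2) = 234
-2*(2+ 9) = -22
-12*(-9+ 11) = -24
sum = 188
Area = |188|/2 = 94.0000

94.0000 sq units


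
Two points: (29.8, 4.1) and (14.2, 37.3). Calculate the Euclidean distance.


dx = 14.2 - 29.8 = -15.6
dy = 37.3 - 4.1 = 33.2
d = sqrt(243.36 + 1102.24) = sqrt(1345.6) = 36.6824

36.6824


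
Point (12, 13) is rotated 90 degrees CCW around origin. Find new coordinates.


cos(90) = 0, sin(90) = 1
x' = 12*0 - 13*1 = -13
y' = 12*1 + 13*0 = 12

(-13, 12)


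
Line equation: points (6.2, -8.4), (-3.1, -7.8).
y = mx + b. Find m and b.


m = (0.6)/(-9.3) = -0.0645
b = y1 - m*x1 = -8.4 - (0.6*6.2)/(-9.3) = -8.4 + 0.4000 = -8.0000

y = -0.0645x - 8.0000


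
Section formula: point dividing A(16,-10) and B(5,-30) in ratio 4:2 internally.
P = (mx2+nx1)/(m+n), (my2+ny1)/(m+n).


Px = (4*5 + 2*16)/6 = 52/6 = 8.6667
Py = (4*(-30) + 2*(-10))/6 = -140/6 = -23.3333

P = (8.6667, -23.3333)


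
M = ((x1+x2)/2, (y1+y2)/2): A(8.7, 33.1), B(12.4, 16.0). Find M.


Mx = (8.7 + 12.4)/2 = 21.1/2 = 10.5500
My = (33.1 + 16.0)/2 = 49.1/2 = 24.5500

(10.5500, 24.5500)


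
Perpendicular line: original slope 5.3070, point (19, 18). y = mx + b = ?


Perpendicular slope = -1/m1 = -1/5.3070 = -0.1884
b2 = y0 - m2*x0 = 18 + 19/5.3070 = 18 + 3.5802 = 21.5802

y = -0.1884x + 21.5802


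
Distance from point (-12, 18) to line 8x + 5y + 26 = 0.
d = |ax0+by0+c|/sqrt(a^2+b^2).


|8*(-12) + 5*18 + 26| = |20| = 20
sqrt(64 + 25) = sqrt(89) = 9.4340
d = 20/sqrt(89) = 2.1200

2.1200


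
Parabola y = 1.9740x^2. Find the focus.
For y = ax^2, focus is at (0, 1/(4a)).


a = 1.9740
4a = 7.8960
focus = (0, 1/7.8960) = (0, 0.1266)

Focus = (0, 0.1266)


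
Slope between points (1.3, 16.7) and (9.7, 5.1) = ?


dy = 5.1 - 16.7 = -11.6
dx = 9.7 - 1.3 = 8.4
m = -11.6/8.4 = -1.3810

m = -1.3810


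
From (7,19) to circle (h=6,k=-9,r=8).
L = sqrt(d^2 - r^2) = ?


d = sqrt((7-6)^2 + (19+ 9)^2) = sqrt(1+784) = 28.0179
L = sqrt(785.0000 - 64) = sqrt(721.0000) = 26.8514

26.8514


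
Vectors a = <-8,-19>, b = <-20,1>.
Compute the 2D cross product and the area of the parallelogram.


cross = -8*1 + 19*(-20) = -8 - 380 = -388
Parallelogram area = |-388| = 388

cross = -388, parallelogram area = 388


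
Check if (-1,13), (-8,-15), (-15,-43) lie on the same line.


-1*(-15+ 43) - 8*(-43-13) - 15*(13+ 15)
= -28 + 448 - 420 = 0

Yes, collinear (determinant = 0)


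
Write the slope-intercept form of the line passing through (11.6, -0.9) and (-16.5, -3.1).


m = (-2.2)/(-28.1) = 0.0783
b = y1 - m*x1 = -0.9 - (-2.2*11.6)/(-28.1) = -0.9 - 0.9082 = -1.8082

y = 0.0783x - 1.8082


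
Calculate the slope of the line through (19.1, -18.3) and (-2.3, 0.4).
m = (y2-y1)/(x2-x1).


dy = 0.4 + 18.3 = 18.7
dx = -2.3 - 19.1 = -21.4
m = 18.7/(-21.4) = -0.8738

m = -0.8738


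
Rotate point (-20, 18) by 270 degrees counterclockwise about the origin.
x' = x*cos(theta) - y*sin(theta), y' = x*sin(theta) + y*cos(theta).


cos(270) = 0, sin(270) = -1
x' = -20*0 - 18*(-1) = 18
y' = -20*(-1) + 18*0 = 20

(18, 20)


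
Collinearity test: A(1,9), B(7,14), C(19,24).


1*(14-24) + 7*(24-9) + 19*(9-14)
= -10 + 105 - 95 = 0

Yes, collinear (determinant = 0)


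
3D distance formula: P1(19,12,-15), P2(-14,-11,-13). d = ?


dx=-33, dy=-23, dz=2
d = sqrt(1089+529+4) = sqrt(1622) = 40.2741

40.2741


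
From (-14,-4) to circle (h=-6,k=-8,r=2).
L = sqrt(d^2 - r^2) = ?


d = sqrt((-14+ 6)^2 + (-4+ 8)^2) = sqrt(64+16) = 8.9443
L = sqrt(80.0000 - 4) = sqrt(76.0000) = 8.7178

8.7178


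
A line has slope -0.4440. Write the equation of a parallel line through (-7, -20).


Parallel lines have equal slopes.
m2 = -0.4440
b2 = -20 + 0.4440*(-7) = -23.1080

y = -0.4440x - 23.1080


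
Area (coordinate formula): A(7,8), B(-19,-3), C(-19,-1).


7*(-3+ 1) = -14
-19*(-1-8) = 171
-19*(8+ 3) = -209
sum = -52
Area = |-52|/2 = 26.0000

26.0000 sq units


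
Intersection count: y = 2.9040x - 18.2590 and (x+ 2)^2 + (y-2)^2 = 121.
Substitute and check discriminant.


Substitute y = 2.9040x - 18.2590: (x+ 2)^2 + (2.9040x- 18.2590-2)^2 = 121
Expand to Ax^2 + Bx + C = 0, where b-k = -20.259
A = 1+m^2 = 9.433216
B = 2(m(b-k) - h) = 2(2.9040*(-20.259) + 2) = -113.664272
C = h^2 + (b-k)^2 - r^2 = 4 + 410.427081 - 121 = 293.427081
disc = B^2-4AC = 12919.5667 - 11071.8441 = 1847.7226
disc > 0

2 intersection points


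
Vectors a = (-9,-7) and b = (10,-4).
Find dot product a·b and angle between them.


a·b = -9*10 - 7*(-4) = -90 + 28 = -62
|a| = sqrt(81+49) = 11.4018
|b| = sqrt(100+16) = 10.7703
cos(theta) = -62/(sqrt(130)*sqrt(116)) = -62/sqrt(15080) = -0.504883
theta = arccos(-62/sqrt(15080)) = 120.3236 degrees

a·b = -62, theta = 120.3236 deg


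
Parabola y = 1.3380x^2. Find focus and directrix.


a = 1.3380
1/(4a) = 0.1868
Focus = (0, 0.1868)
Directrix: y = -0.1868

Focus = (0, 0.1868), Directrix: y = -0.1868


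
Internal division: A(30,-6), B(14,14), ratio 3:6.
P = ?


Px = (3*14 + 6*30)/9 = 222/9 = 24.6667
Py = (3*14 + 6*(-6))/9 = 6/9 = 0.6667

P = (24.6667, 0.6667)


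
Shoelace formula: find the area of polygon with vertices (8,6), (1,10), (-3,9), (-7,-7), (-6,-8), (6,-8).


sum(xi*y_{i+1}) = 8*10 + 1*9 - 3*(-7) - 7*(-8) - 6*(-8) + 6*6 = 250
sum(yi*x_{i+1}) = 6*1 + 10*(-3) + 9*(-7) - 7*(-6) - 8*6 - 8*8 = -157
Area = |250 + 157|/2 = 407/2 = 203.5000

203.5000 sq units


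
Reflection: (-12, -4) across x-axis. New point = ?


Reflection rule for x-axis: (x, -y)
(-12, -4) -> (-12, 4)

(-12, 4)


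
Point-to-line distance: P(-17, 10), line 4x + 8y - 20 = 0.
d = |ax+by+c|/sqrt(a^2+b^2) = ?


|4*(-17) + 8*10 - 20| = |-8| = 8
sqrt(16 + 64) = sqrt(80) = 8.9443
d = 8/sqrt(80) = 0.8944

0.8944


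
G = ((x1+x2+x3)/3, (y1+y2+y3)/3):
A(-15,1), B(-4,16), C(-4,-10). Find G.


Gx = (-15- 4- 4)/3 = -23/3 = -7.6667
Gy = (1+16- 10)/3 = 7/3 = 2.3333

G = (-7.6667, 2.3333)


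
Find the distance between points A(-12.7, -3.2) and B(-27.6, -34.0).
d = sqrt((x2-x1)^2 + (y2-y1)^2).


dx = -27.6 + 12.7 = -14.9
dy = -34.0 + 3.2 = -30.8
d = sqrt(222.01 + 948.64) = sqrt(1170.65) = 34.2148

34.2148


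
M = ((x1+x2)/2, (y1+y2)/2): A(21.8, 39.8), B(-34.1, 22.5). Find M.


Mx = (21.8 - 34.1)/2 = -12.3/2 = -6.1500
My = (39.8 + 22.5)/2 = 62.3/2 = 31.1500

(-6.1500, 31.1500)


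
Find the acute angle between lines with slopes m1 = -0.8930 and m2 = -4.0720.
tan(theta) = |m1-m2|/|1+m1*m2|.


m1-m2 = 3.179
1+m1*m2 = 4.636296
tan(theta) = |3.179/4.636296| = 0.685677
theta = arctan(|3.179/4.636296|) = 34.4375 degrees (acute angle)

34.4375 degrees


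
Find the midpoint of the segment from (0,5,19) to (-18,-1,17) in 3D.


Mx = (0- 18)/2 = -9.0000
My = (5- 1)/2 = 2.0000
Mz = (19+17)/2 = 18.0000

M = (-9.0000, 2.0000, 18.0000)


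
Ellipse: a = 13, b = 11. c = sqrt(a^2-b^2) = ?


c^2 = 13^2 - 11^2 = 169 - 121 = 48
c = sqrt(48) = 6.9282

c = 6.9282


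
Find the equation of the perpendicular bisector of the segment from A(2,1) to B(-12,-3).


Midpoint = (-5, -1)
Slope of AB = dy/dx = -4/(-14) = 0.2857
Perp slope = -dx/dy = -14/4 = -3.5000
b = My - (perp slope)*Mx = -1 + (-14*(-5))/(-4) = -1 - 17.5000 = -18.5000

y = -3.5000x - 18.5000


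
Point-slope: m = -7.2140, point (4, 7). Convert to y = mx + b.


y - 7 = -7.2140(x - 4)
y = -7.2140x + 7 + 7.2140*4
y = -7.2140x + 35.8560

y = -7.2140x + 35.8560


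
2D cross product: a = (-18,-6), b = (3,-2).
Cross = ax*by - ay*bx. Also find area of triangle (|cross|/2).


cross = -18*(-2) + 6*3 = 36 + 18 = 54
Triangle area = |54|/2 = 54/2 = 27.0000

cross = 54, triangle area = 27.0000


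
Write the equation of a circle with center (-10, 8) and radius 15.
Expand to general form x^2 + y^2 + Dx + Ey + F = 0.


(x+ 10)^2 + (y-8)^2 = 15^2
D = -2h = 20, E = -2k = -16
F = h^2+k^2-r^2 = 100+64-225 = -61

x^2 + y^2 + 20x - 16y - 61 = 0


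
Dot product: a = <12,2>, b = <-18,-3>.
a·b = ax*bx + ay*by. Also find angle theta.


a·b = 12*(-18) + 2*(-3) = -216 - 6 = -222
|a| = sqrt(144+4) = 12.1655
|b| = sqrt(324+9) = 18.2483
cos(theta) = -222/(sqrt(148)*sqrt(333)) = -222/sqrt(49284) = -1
theta = arccos(-222/sqrt(49284)) = 180.0000 degrees

a·b = -222, theta = 180.0000 deg


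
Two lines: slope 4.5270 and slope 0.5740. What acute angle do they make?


m1-m2 = 3.953
1+m1*m2 = 3.598498
tan(theta) = |3.953/3.598498| = 1.098514
theta = arctan(|3.953/3.598498|) = 47.6878 degrees (acute angle)

47.6878 degrees


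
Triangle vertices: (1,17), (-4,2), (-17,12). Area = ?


1*(2-12) = -10
-4*(12-17) = 20
-17*(17-2) = -255
sum = -245
Area = |-245|/2 = 122.5000

122.5000 sq units


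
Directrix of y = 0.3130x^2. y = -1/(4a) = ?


a = 0.3130
1/(4a) = 0.7987
directrix: y = -0.7987 = -0.7987

y = -0.7987


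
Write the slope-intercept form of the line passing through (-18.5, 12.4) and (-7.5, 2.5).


m = (-9.9)/(11.0) = -0.9000
b = y1 - m*x1 = 12.4 - (-9.9*(-18.5))/(11.0) = 12.4 - 16.6500 = -4.2500

y = -0.9000x - 4.2500


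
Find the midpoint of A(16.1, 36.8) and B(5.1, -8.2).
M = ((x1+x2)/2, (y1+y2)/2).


Mx = (16.1 + 5.1)/2 = 21.2/2 = 10.6000
My = (36.8 - 8.2)/2 = 28.6/2 = 14.3000

(10.6000, 14.3000)


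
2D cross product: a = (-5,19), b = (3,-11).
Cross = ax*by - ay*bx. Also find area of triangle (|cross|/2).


cross = -5*(-11) - 19*3 = 55 - 57 = -2
Triangle area = |-2|/2 = 2/2 = 1.0000

cross = -2, triangle area = 1.0000


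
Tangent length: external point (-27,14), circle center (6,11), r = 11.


d = sqrt((-27-6)^2 + (14-11)^2) = sqrt(1089+9) = 33.1361
L = sqrt(1098.0000 - 121) = sqrt(977.0000) = 31.2570

31.2570


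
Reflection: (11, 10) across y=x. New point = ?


Reflection rule for y=x: (y, x)
(11, 10) -> (10, 11)

(10, 11)


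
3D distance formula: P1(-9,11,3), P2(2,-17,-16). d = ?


dx=11, dy=-28, dz=-19
d = sqrt(121+784+361) = sqrt(1266) = 35.5809

35.5809


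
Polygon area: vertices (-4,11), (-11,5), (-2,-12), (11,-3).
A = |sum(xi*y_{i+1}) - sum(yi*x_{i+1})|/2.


sum(xi*y_{i+1}) = -4*5 - 11*(-12) - 2*(-3) + 11*11 = 239
sum(yi*x_{i+1}) = 11*(-11) + 5*(-2) - 12*11 - 3*(-4) = -251
Area = |239 + 251|/2 = 490/2 = 245.0000

245.0000 sq units


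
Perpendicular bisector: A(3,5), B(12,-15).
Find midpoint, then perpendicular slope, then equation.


Midpoint = (7.5, -5)
Slope of AB = dy/dx = -20/9 = -2.2222
Perp slope = -dx/dy = 9/20 = 0.4500
b = My - (perp slope)*Mx = -5 + (9*7.5)/(-20) = -5 - 3.3750 = -8.3750

y = 0.4500x - 8.3750


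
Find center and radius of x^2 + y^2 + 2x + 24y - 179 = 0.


h = -D/2 = -2/2 = -1
k = -E/2 = -24/2 = -12
r^2 = h^2 + k^2 - F = 1 + 144 + 179 = 324
r = 18

Center (-1, -12), radius = 18


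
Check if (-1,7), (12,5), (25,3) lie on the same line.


-1*(5-3) + 12*(3-7) + 25*(7-5)
= -2 - 48 + 50 = 0

Yes, collinear (determinant = 0)


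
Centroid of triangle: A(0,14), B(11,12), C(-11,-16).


Gx = (0+11- 11)/3 = 0/3 = 0
Gy = (14+12- 16)/3 = 10/3 = 3.3333

G = (0, 3.3333)


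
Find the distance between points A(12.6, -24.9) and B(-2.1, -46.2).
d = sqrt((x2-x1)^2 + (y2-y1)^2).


dx = -2.1 - 12.6 = -14.7
dy = -46.2 + 24.9 = -21.3
d = sqrt(216.09 + 453.69) = sqrt(669.78) = 25.8801

25.8801


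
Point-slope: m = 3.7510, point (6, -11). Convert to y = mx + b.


y + 11 = 3.7510(x - 6)
y = 3.7510x - 11 - 3.7510*6
y = 3.7510x - 33.5060

y = 3.7510x - 33.5060


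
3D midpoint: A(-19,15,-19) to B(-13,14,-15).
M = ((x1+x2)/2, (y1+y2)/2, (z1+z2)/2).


Mx = (-19- 13)/2 = -16.0000
My = (15+14)/2 = 14.5000
Mz = (-19- 15)/2 = -17.0000

M = (-16.0000, 14.5000, -17.0000)


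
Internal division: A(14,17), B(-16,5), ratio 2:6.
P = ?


Px = (2*(-16) + 6*14)/8 = 52/8 = 6.5000
Py = (2*5 + 6*17)/8 = 112/8 = 14.0000

P = (6.5000, 14.0000)


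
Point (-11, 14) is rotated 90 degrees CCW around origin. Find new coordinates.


cos(90) = 0, sin(90) = 1
x' = -11*0 - 14*1 = -14
y' = -11*1 + 14*0 = -11

(-14, -11)


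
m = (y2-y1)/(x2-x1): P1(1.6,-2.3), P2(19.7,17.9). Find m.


dy = 17.9 + 2.3 = 20.2
dx = 19.7 - 1.6 = 18.1
m = 20.2/18.1 = 1.1160

m = 1.1160


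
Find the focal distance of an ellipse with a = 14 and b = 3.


c^2 = 14^2 - 3^2 = 196 - 9 = 187
c = sqrt(187) = 13.6748

c = 13.6748


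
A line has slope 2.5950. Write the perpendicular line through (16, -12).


Perpendicular slope = -1/m1 = -1/2.5950 = -0.3854
b2 = y0 - m2*x0 = -12 + 16/2.5950 = -12 + 6.1657 = -5.8343

y = -0.3854x - 5.8343


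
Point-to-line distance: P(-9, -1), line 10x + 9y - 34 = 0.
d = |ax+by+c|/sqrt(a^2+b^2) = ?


|10*(-9) + 9*(-1) - 34| = |-133| = 133
sqrt(100 + 81) = sqrt(181) = 13.4536
d = 133/sqrt(181) = 9.8858

9.8858


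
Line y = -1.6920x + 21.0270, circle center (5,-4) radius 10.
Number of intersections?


Substitute y = -1.6920x + 21.0270: (x-5)^2 + (-1.6920x+21.0270+ 4)^2 = 100
Expand to Ax^2 + Bx + C = 0, where b-k = 25.027
A = 1+m^2 = 3.862864
B = 2(m(b-k) - h) = 2(-1.6920*25.027 - 5) = -94.691368
C = h^2 + (b-k)^2 - r^2 = 25 + 626.350729 - 100 = 551.350729
disc = B^2-4AC = 8966.4552 - 8519.1715 = 447.2837
disc > 0

2 intersection points


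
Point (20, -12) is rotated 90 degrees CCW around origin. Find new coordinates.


cos(90) = 0, sin(90) = 1
x' = 20*0 + 12*1 = 12
y' = 20*1 - 12*0 = 20

(12, 20)


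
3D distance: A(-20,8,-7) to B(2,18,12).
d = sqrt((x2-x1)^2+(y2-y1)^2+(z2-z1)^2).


dx=22, dy=10, dz=19
d = sqrt(484+100+361) = sqrt(945) = 30.7409

30.7409


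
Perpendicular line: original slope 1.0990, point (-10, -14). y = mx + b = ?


Perpendicular slope = -1/m1 = -1/1.0990 = -0.9099
b2 = y0 - m2*x0 = -14 - 10/1.0990 = -14 - 9.0992 = -23.0992

y = -0.9099x - 23.0992


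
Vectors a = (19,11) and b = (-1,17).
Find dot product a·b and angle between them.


a·b = 19*(-1) + 11*17 = -19 + 187 = 168
|a| = sqrt(361+121) = 21.9545
|b| = sqrt(1+289) = 17.0294
cos(theta) = 168/(sqrt(482)*sqrt(290)) = 168/sqrt(139780) = 0.449352
theta = arccos(168/sqrt(139780)) = 63.2979 degrees

a·b = 168, theta = 63.2979 deg


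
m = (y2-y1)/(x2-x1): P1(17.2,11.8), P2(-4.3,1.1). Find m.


dy = 1.1 - 11.8 = -10.7
dx = -4.3 - 17.2 = -21.5
m = -10.7/(-21.5) = 0.4977

m = 0.4977


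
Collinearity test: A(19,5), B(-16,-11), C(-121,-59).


19*(-11+ 59) - 16*(-59-5) - 121*(5+ 11)
= 912 + 1024 - 1936 = 0

Yes, collinear (determinant = 0)


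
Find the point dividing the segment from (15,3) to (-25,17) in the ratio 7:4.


Px = (7*(-25) + 4*15)/11 = -115/11 = -10.4545
Py = (7*17 + 4*3)/11 = 131/11 = 11.9091

P = (-10.4545, 11.9091)


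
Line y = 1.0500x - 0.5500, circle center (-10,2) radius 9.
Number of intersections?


Substitute y = 1.0500x - 0.5500: (x+ 10)^2 + (1.0500x- 0.5500-2)^2 = 81
Expand to Ax^2 + Bx + C = 0, where b-k = -2.55
A = 1+m^2 = 2.1025
B = 2(m(b-k) - h) = 2(1.0500*(-2.55) + 10) = 14.645
C = h^2 + (b-k)^2 - r^2 = 100 + 6.5025 - 81 = 25.5025
disc = B^2-4AC = 214.4760 - 214.4760 = 0
disc = 0

1 intersection point (tangent)


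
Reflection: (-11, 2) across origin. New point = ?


Reflection rule for origin: (-x, -y)
(-11, 2) -> (11, -2)

(11, -2)


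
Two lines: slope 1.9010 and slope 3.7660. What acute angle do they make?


m1-m2 = -1.865
1+m1*m2 = 8.159166
tan(theta) = |-1.865/8.159166| = 0.228577
theta = arctan(|-1.865/8.159166|) = 12.8753 degrees (acute angle)

12.8753 degrees


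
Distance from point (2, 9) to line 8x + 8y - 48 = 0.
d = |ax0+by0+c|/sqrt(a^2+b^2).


|8*2 + 8*9 - 48| = |40| = 40
sqrt(64 + 64) = sqrt(128) = 11.3137
d = 40/sqrt(128) = 3.5355

3.5355


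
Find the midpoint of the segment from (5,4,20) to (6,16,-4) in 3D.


Mx = (5+6)/2 = 5.5000
My = (4+16)/2 = 10.0000
Mz = (20- 4)/2 = 8.0000

M = (5.5000, 10.0000, 8.0000)


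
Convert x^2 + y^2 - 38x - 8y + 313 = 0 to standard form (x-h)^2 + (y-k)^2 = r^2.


h = -D/2 = 38/2 = 19
k = -E/2 = 8/2 = 4
r^2 = h^2 + k^2 - F = 361 + 16 - 313 = 64
r = 8

Center (19, 4), radius = 8


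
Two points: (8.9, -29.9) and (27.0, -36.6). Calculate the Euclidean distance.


dx = 27.0 - 8.9 = 18.1
dy = -36.6 + 29.9 = -6.7
d = sqrt(327.61 + 44.89) = sqrt(372.5) = 19.3003

19.3003


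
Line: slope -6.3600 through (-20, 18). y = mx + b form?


y - 18 = -6.3600(x + 20)
y = -6.3600x + 18 + 6.3600*(-20)
y = -6.3600x - 109.2000

y = -6.3600x - 109.2000


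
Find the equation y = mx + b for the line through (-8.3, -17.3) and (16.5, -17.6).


m = (-0.3)/(24.8) = -0.0121
b = y1 - m*x1 = -17.3 - (-0.3*(-8.3))/(24.8) = -17.3 - 0.1004 = -17.4004

y = -0.0121x - 17.4004


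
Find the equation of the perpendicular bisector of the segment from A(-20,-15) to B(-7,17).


Midpoint = (-13.5, 1)
Slope of AB = dy/dx = 32/13 = 2.4615
Perp slope = -dx/dy = -13/32 = -0.4062
b = My - (perp slope)*Mx = 1 + (13*(-13.5))/32 = 1 - 5.4844 = -4.4844

y = -0.4062x - 4.4844


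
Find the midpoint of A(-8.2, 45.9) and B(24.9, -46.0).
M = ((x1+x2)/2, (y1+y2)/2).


Mx = (-8.2 + 24.9)/2 = 16.7/2 = 8.3500
My = (45.9 - 46.0)/2 = -0.1/2 = -0.0500

(8.3500, -0.0500)


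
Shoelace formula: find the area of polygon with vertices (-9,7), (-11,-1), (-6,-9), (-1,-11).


sum(xi*y_{i+1}) = -9*(-1) - 11*(-9) - 6*(-11) - 1*7 = 167
sum(yi*x_{i+1}) = 7*(-11) - 1*(-6) - 9*(-1) - 11*(-9) = 37
Area = |167 - 37|/2 = 130/2 = 65.0000

65.0000 sq units


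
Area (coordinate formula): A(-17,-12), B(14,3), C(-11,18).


-17*(3-18) = 255
14*(18+ 12) = 420
-11*(-12-3) = 165
sum = 840
Area = |840|/2 = 420.0000

420.0000 sq units


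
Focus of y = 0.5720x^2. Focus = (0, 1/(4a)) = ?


a = 0.5720
4a = 2.2880
focus = (0, 1/2.2880) = (0, 0.4371)

Focus = (0, 0.4371)


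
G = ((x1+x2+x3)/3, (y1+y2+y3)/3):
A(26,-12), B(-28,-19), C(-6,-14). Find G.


Gx = (26- 28- 6)/3 = -8/3 = -2.6667
Gy = (-12- 19- 14)/3 = -45/3 = -15.0000

G = (-2.6667, -15.0000)


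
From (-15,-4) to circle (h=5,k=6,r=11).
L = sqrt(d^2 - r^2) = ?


d = sqrt((-15-5)^2 + (-4-6)^2) = sqrt(400+100) = 22.3607
L = sqrt(500.0000 - 121) = sqrt(379.0000) = 19.4679

19.4679


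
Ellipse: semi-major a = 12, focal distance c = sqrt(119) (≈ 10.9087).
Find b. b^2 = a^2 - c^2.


b^2 = 12^2 - (sqrt(119))^2 = 144 - 119 = 25
b = sqrt(25) = 5

b = 5


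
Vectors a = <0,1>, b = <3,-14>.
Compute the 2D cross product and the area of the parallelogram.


cross = 0*(-14) - 1*3 = 0 - 3 = -3
Parallelogram area = |-3| = 3

cross = -3, parallelogram area = 3


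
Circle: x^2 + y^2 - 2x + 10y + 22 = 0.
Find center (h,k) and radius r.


h = -D/2 = 2/2 = 1
k = -E/2 = -10/2 = -5
r^2 = h^2 + k^2 - F = 1 + 25 - 22 = 4
r = 2

Center (1, -5), radius = 2


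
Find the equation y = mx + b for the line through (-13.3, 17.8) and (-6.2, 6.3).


m = (-11.5)/(7.1) = -1.6197
b = y1 - m*x1 = 17.8 - (-11.5*(-13.3))/(7.1) = 17.8 - 21.5423 = -3.7423

y = -1.6197x - 3.7423


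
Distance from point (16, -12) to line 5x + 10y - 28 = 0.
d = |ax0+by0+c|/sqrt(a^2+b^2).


|5*16 + 10*(-12) - 28| = |-68| = 68
sqrt(25 + 100) = sqrt(125) = 11.1803
d = 68/sqrt(125) = 6.0821

6.0821


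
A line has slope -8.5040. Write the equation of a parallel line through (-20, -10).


Parallel lines have equal slopes.
m2 = -8.5040
b2 = -10 + 8.5040*(-20) = -180.0800

y = -8.5040x - 180.0800


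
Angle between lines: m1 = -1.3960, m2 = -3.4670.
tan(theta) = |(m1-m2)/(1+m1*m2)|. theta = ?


m1-m2 = 2.071
1+m1*m2 = 5.839932
tan(theta) = |2.071/5.839932| = 0.354627
theta = arctan(|2.071/5.839932|) = 19.5259 degrees (acute angle)

19.5259 degrees


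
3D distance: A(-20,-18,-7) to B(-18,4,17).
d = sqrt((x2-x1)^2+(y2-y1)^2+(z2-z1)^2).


dx=2, dy=22, dz=24
d = sqrt(4+484+576) = sqrt(1064) = 32.6190

32.6190


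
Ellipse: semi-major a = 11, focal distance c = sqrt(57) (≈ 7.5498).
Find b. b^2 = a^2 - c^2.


b^2 = 11^2 - (sqrt(57))^2 = 121 - 57 = 64
b = sqrt(64) = 8

b = 8


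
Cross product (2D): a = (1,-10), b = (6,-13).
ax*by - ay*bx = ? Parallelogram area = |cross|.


cross = 1*(-13) + 10*6 = -13 + 60 = 47
Parallelogram area = |47| = 47

cross = 47, parallelogram area = 47


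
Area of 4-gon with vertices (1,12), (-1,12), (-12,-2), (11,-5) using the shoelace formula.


sum(xi*y_{i+1}) = 1*12 - 1*(-2) - 12*(-5) + 11*12 = 206
sum(yi*x_{i+1}) = 12*(-1) + 12*(-12) - 2*11 - 5*1 = -183
Area = |206 + 183|/2 = 389/2 = 194.5000

194.5000 sq units


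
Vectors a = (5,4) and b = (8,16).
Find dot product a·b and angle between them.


a·b = 5*8 + 4*16 = 40 + 64 = 104
|a| = sqrt(25+16) = 6.4031
|b| = sqrt(64+256) = 17.8885
cos(theta) = 104/(sqrt(41)*sqrt(320)) = 104/sqrt(13120) = 0.907959
theta = arccos(104/sqrt(13120)) = 24.7751 degrees

a·b = 104, theta = 24.7751 deg


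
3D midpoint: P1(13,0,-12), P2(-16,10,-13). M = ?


Mx = (13- 16)/2 = -1.5000
My = (0+10)/2 = 5.0000
Mz = (-12- 13)/2 = -12.5000

M = (-1.5000, 5.0000, -12.5000)


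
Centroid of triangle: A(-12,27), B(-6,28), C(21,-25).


Gx = (-12- 6+21)/3 = 3/3 = 1.0000
Gy = (27+28- 25)/3 = 30/3 = 10.0000

G = (1.0000, 10.0000)


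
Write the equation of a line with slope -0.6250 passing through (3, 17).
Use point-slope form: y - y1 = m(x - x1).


y - 17 = -0.6250(x - 3)
y = -0.6250x + 17 + 0.6250*3
y = -0.6250x + 18.8750

y = -0.6250x + 18.8750


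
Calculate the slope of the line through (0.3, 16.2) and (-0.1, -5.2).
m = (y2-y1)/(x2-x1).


dy = -5.2 - 16.2 = -21.4
dx = -0.1 - 0.3 = -0.4
m = -21.4/(-0.4) = 53.5000

m = 53.5000


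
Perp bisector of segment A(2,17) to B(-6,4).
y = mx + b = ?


Midpoint = (-2, 10.5)
Slope of AB = dy/dx = -13/(-8) = 1.6250
Perp slope = -dx/dy = -8/13 = -0.6154
b = My - (perp slope)*Mx = 10.5 + (-8*(-2))/(-13) = 10.5 - 1.2308 = 9.2692

y = -0.6154x + 9.2692


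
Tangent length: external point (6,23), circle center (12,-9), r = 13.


d = sqrt((6-12)^2 + (23+ 9)^2) = sqrt(36+1024) = 32.5576
L = sqrt(1060.0000 - 169) = sqrt(891.0000) = 29.8496

29.8496


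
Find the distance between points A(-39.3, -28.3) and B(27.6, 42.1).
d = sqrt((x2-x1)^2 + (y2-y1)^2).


dx = 27.6 + 39.3 = 66.9
dy = 42.1 + 28.3 = 70.4
d = sqrt(4475.61 + 4956.16) = sqrt(9431.77) = 97.1173

97.1173


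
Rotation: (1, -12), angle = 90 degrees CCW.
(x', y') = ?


cos(90) = 0, sin(90) = 1
x' = 1*0 + 12*1 = 12
y' = 1*1 - 12*0 = 1

(12, 1)


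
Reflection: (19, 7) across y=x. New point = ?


Reflection rule for y=x: (y, x)
(19, 7) -> (7, 19)

(7, 19)


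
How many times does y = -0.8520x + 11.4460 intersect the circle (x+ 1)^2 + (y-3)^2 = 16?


Substitute y = -0.8520x + 11.4460: (x+ 1)^2 + (-0.8520x+11.4460-3)^2 = 16
Expand to Ax^2 + Bx + C = 0, where b-k = 8.446
A = 1+m^2 = 1.725904
B = 2(m(b-k) - h) = 2(-0.8520*8.446 + 1) = -12.391984
C = h^2 + (b-k)^2 - r^2 = 1 + 71.334916 - 16 = 56.334916
disc = B^2-4AC = 153.5613 - 388.9146 = -235.3533
disc < 0

0 intersection points


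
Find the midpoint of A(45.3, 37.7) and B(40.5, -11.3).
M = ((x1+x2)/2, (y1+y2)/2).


Mx = (45.3 + 40.5)/2 = 85.8/2 = 42.9000
My = (37.7 - 11.3)/2 = 26.4/2 = 13.2000

(42.9000, 13.2000)


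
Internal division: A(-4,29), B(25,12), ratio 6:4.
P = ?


Px = (6*25 + 4*(-4))/10 = 134/10 = 13.4000
Py = (6*12 + 4*29)/10 = 188/10 = 18.8000

P = (13.4000, 18.8000)
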